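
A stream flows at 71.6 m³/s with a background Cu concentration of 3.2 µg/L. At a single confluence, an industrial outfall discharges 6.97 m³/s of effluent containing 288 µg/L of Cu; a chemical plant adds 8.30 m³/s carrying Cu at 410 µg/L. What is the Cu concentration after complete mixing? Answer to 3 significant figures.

Conservation of mass: C = (71.60·3.200 + 6.970·288.0 + 8.300·410.0) / 86.87 = 5639/86.87 = 64.92 µg/L.

64.9 µg/L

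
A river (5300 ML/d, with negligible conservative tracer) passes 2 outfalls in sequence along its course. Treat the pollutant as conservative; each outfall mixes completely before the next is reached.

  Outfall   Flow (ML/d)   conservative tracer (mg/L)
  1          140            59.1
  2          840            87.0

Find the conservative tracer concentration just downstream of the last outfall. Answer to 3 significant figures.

Below outfall 1: Q → 5440 ML/d, C = (5300·0 + 140.0·59.10)/5440 = 1.521 mg/L.
Below outfall 2: Q → 6280 ML/d, C = (5440·1.521 + 840.0·87.00)/6280 = 12.95 mg/L.

13.0 mg/L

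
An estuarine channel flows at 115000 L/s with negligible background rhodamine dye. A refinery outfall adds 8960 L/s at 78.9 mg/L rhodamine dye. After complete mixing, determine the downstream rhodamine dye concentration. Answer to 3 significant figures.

Conservation of mass: C = (115000·0 + 8960·78.90) / 124000 = 706900/124000 = 5.703 mg/L.

5.70 mg/L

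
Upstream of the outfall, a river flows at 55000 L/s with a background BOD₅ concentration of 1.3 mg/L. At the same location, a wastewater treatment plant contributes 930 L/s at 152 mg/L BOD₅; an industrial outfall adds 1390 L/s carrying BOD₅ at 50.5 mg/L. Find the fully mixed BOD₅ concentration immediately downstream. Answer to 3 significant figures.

4.94 mg/L

After mixing, C = (55000·1.300 + 930.0·152.0 + 1390·50.50) / 57320 = 283100/57320 = 4.938 mg/L.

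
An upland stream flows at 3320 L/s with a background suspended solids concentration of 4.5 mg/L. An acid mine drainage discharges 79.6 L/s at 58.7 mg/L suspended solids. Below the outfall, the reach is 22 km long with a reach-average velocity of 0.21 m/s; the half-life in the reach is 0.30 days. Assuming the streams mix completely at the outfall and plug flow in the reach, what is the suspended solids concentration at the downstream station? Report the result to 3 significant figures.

Mixed concentration C = ΣQC/ΣQ = (3320·4.500 + 79.60·58.70) / 3400 = 19610/3400 = 5.769 mg/L.
Travel time t = 22·1000 / 0.21 = 104800 s = 29.10 h.
Half-life 0.30 d → k = ln 2 / 0.30 = 2.310 d⁻¹.
First-order decay: C = 5.769·exp(−k·t) = 5.769·0.06072 = 0.3503 mg/L.

0.350 mg/L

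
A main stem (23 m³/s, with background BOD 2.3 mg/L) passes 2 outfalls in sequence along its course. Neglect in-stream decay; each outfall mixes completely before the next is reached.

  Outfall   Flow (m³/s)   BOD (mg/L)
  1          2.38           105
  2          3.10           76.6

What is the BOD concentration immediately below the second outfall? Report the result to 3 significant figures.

After outfall 1: Q = 23.00 + 2.380 = 25.38 m³/s; C = (23.00·2.300 + 2.380·105.0)/25.38 = 11.93 mg/L.
After outfall 2: Q = 25.38 + 3.100 = 28.48 m³/s; C = (25.38·11.93 + 3.100·76.60)/28.48 = 18.97 mg/L.

19.0 mg/L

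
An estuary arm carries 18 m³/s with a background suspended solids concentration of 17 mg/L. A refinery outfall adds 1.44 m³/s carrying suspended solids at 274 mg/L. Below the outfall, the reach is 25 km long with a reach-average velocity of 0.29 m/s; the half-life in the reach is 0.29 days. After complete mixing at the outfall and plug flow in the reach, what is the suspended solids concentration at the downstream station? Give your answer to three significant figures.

3.32 mg/L

Mass balance: C = (18.00·17.00 + 1.440·274.0) / 19.44 = 700.6/19.44 = 36.04 mg/L.
Travel time t = 25·1000 / 0.29 = 86210 s = 23.95 h.
Half-life 0.29 d → k = ln 2 / 0.29 = 2.390 d⁻¹.
After decay, C = 36.04 × e^(−kt) = 36.04 × 0.09211 = 3.319 mg/L.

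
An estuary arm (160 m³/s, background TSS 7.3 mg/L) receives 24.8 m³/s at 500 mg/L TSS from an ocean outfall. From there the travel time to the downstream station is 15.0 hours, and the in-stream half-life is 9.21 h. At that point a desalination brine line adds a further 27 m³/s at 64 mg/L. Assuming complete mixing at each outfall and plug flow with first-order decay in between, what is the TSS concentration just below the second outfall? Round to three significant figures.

28.9 mg/L

Conservation of mass: C = (160.0·7.300 + 24.80·500.0) / 184.8 = 13570/184.8 = 73.42 mg/L; combined flow 184.8 m³/s.
Half-life 9.21 h → k = ln 2 / 9.21 = 0.07526 h⁻¹ = 1.806 d⁻¹.
After decay, C = 73.42 × e^(−kt) = 73.42 × 0.3234 = 23.74 mg/L.
Second outfall: C = (184.8·23.74 + 27.00·64.00)/211.8 = 28.87 mg/L.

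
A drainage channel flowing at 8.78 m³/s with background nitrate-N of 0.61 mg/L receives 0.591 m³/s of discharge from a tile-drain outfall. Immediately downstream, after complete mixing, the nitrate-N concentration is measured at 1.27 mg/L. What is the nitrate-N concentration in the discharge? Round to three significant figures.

Mass balance: 8.780·0.6100 + 0.5910·Cₑ = 9.371·1.270
→ Cₑ = (9.371·1.270 − 8.780·0.6100) / 0.5910 = 11.08 mg/L.

11.1 mg/L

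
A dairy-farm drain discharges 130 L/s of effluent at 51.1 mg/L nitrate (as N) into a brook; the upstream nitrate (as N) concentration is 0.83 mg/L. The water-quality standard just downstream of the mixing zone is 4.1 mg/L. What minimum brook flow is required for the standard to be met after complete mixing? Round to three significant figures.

1870 L/s

Set C_mix = 4.1: (Q·0.8300 + 130.0·51.10) / (Q + 130.0) = 4.1
→ Q = 130.0·(51.10 − 4.1)/(4.1 − 0.8300) = 1869 L/s.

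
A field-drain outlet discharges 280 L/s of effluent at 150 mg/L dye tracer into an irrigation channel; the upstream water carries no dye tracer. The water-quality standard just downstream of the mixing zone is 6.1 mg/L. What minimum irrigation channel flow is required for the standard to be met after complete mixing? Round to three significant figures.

Set C_mix = 6.1: (Q·0 + 280.0·150.0) / (Q + 280.0) = 6.1
→ Q = 280.0·(150.0 − 6.1)/(6.1 − 0) = 6605 L/s.

6610 L/s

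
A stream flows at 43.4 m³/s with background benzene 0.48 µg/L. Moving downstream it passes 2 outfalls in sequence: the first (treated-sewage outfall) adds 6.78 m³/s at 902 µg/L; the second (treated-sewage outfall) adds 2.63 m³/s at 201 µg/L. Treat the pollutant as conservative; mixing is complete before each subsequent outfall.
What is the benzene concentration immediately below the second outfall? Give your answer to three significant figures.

126 µg/L

After outfall 1: Q = 43.40 + 6.780 = 50.18 m³/s; C = (43.40·0.4800 + 6.780·902.0)/50.18 = 122.3 µg/L.
After outfall 2: Q = 50.18 + 2.630 = 52.81 m³/s; C = (50.18·122.3 + 2.630·201.0)/52.81 = 126.2 µg/L.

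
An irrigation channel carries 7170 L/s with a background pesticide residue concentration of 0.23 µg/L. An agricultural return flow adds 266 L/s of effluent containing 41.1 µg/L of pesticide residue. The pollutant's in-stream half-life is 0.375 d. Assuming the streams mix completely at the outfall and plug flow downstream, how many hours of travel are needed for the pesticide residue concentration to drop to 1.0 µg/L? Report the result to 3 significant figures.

6.83 h

Mixed concentration C = ΣQC/ΣQ = (7170·0.2300 + 266.0·41.10) / 7436 = 12580/7436 = 1.692 µg/L.
Half-life 0.375 d → k = ln 2 / 0.375 = 1.848 d⁻¹.
1.692·exp(−k·t) = 1.0 → t = ln(1.692/1.0)/k = 24580 s = 6.829 h.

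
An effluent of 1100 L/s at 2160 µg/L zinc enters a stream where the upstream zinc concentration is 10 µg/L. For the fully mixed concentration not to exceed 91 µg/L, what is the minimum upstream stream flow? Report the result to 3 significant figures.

28100 L/s

Set C_mix = 91: (Q·10.00 + 1100·2160) / (Q + 1100) = 91
→ Q = 1100·(2160 − 91)/(91 − 10.00) = 28100 L/s.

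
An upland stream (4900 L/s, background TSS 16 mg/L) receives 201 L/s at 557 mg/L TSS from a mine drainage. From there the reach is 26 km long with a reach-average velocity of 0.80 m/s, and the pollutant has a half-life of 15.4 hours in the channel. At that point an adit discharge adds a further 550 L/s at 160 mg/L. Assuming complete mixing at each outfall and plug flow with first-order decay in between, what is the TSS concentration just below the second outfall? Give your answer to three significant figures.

After mixing, C = (4900·16.00 + 201.0·557.0) / 5101 = 190400/5101 = 37.32 mg/L; combined flow 5101 L/s.
Travel time t = 26·1000 / 0.80 = 32500 s = 9.028 h.
Half-life 15.4 h → k = ln 2 / 15.4 = 0.04501 h⁻¹ = 1.080 d⁻¹.
First-order decay: C = 37.32·exp(−k·t) = 37.32·0.6661 = 24.86 mg/L.
At the second outfall, C = (5101·24.86 + 550.0·160.0) / (5101 + 550.0) = 38.01 mg/L.

38.0 mg/L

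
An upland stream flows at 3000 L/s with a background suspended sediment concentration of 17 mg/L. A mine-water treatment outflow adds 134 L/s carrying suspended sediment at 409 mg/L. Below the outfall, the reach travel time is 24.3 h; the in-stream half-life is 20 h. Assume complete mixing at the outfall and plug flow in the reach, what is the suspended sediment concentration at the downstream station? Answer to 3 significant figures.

14.5 mg/L

Flow-weighted average: C = (3000·17.00 + 134.0·409.0) / 3134 = 105800/3134 = 33.76 mg/L.
Half-life 20 h → k = ln 2 / 20 = 0.03466 h⁻¹ = 0.8318 d⁻¹.
After decay, C = 33.76 × e^(−kt) = 33.76 × 0.4308 = 14.54 mg/L.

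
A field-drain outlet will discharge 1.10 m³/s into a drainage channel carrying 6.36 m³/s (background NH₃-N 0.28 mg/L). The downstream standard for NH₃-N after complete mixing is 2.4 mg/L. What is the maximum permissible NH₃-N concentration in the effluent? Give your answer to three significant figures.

At the limit, (Qr·Cr + Qe·Cₑ)/(Qr + Qe) = 2.4:
Cₑ = (7.460·2.4 − 6.360·0.2800) / 1.100 = 14.66 mg/L.

14.7 mg/L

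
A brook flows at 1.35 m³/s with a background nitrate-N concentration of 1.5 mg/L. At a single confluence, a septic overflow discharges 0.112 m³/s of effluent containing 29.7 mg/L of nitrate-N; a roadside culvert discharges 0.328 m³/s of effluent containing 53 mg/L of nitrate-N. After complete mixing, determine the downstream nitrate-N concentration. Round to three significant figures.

12.7 mg/L

Flow-weighted average: C = (1.350·1.500 + 0.1120·29.70 + 0.3280·53.00) / 1.790 = 22.74/1.790 = 12.70 mg/L.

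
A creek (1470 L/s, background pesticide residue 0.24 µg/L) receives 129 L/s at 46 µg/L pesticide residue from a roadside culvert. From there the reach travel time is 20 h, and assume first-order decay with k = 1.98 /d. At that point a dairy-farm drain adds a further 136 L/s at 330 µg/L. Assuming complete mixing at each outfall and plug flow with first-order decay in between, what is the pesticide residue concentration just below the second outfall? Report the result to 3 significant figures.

Flow-weighted average: C = (1470·0.2400 + 129.0·46.00) / 1599 = 6287/1599 = 3.932 µg/L; combined flow 1599 L/s.
Decay over the reach: 3.932·exp(−kt) = 3.932·0.1920 = 0.7551 µg/L.
At the second outfall, C = (1599·0.7551 + 136.0·330.0) / (1599 + 136.0) = 26.56 µg/L.

26.6 µg/L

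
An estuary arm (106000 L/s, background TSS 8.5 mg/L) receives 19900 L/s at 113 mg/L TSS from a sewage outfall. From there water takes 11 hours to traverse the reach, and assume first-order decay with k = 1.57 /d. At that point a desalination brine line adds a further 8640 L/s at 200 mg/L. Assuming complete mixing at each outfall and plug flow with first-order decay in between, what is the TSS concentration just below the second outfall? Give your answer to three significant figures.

24.2 mg/L

Flow-weighted average: C = (106000·8.500 + 19900·113.0) / 125900 = 3150000/125900 = 25.02 mg/L; combined flow 125900 L/s.
First-order decay: C = 25.02·exp(−k·t) = 25.02·0.4870 = 12.18 mg/L.
At the second outfall, C = (125900·12.18 + 8640·200.0) / (125900 + 8640) = 24.24 mg/L.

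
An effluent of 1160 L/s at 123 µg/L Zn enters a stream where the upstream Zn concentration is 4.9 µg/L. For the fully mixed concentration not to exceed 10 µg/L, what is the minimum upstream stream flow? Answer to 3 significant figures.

Set C_mix = 10: (Q·4.900 + 1160·123.0) / (Q + 1160) = 10
→ Q = 1160·(123.0 − 10)/(10 − 4.900) = 25700 L/s.

25700 L/s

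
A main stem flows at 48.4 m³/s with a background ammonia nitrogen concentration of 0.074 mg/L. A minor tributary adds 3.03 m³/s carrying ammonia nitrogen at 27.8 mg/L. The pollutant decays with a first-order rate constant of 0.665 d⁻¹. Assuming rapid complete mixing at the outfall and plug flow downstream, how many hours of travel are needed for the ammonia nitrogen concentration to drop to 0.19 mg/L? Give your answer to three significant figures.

Mass balance: C = (48.40·0.07400 + 3.030·27.80) / 51.43 = 87.82/51.43 = 1.707 mg/L.
1.707·exp(−k·t) = 0.19 → t = ln(1.707/0.19)/k = 285300 s = 79.25 h.

79.2 h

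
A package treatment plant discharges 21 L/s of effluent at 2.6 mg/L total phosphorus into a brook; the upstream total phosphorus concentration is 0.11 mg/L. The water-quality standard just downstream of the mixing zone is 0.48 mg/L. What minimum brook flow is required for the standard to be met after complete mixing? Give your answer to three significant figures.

120 L/s

Set C_mix = 0.48: (Q·0.1100 + 21.00·2.600) / (Q + 21.00) = 0.48
→ Q = 21.00·(2.600 − 0.48)/(0.48 − 0.1100) = 120.3 L/s.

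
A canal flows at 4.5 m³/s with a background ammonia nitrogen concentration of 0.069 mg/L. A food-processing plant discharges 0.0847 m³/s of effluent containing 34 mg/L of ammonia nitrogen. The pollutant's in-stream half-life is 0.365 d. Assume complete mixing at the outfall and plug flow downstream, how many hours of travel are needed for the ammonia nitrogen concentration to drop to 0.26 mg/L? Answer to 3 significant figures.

Mixed concentration C = ΣQC/ΣQ = (4.500·0.06900 + 0.08470·34.00) / 4.585 = 3.190/4.585 = 0.6959 mg/L.
Half-life 0.365 d → k = ln 2 / 0.365 = 1.899 d⁻¹.
0.6959·exp(−k·t) = 0.26 → t = ln(0.6959/0.26)/k = 44790 s = 12.44 h.

12.4 h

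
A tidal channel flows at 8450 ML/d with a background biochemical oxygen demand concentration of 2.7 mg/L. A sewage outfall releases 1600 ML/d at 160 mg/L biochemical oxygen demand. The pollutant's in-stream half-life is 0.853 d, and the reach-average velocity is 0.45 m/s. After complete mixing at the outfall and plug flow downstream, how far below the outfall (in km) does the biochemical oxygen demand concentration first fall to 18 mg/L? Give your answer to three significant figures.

20.7 km

Flow-weighted average: C = (8450·2.700 + 1600·160.0) / 10050 = 278800/10050 = 27.74 mg/L.
Half-life 0.853 d → k = ln 2 / 0.853 = 0.8126 d⁻¹.
Set 27.74·exp(−k·t) = 18 → t = ln(27.74/18)/k = 46000 s = 12.78 h.
Distance = v·t = 0.45·46000 = 20700 m = 20.70 km.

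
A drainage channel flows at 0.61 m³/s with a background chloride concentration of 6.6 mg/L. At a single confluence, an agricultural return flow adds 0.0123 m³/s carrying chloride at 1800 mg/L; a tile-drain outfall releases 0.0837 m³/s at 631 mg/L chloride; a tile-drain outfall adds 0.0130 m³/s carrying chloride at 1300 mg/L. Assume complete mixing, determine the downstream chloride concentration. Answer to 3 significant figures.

Mixed concentration C = ΣQC/ΣQ = (0.6100·6.600 + 0.01230·1800 + 0.08370·631.0 + 0.01300·1300) / 0.7190 = 95.88/0.7190 = 133.4 mg/L.

133 mg/L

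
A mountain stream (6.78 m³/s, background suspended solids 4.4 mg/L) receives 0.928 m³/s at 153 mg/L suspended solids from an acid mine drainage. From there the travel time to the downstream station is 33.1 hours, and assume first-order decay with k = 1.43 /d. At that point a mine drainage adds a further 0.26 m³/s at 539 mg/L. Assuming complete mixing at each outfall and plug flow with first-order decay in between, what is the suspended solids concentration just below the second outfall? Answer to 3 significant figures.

20.6 mg/L

Conservation of mass: C = (6.780·4.400 + 0.9280·153.0) / 7.708 = 171.8/7.708 = 22.29 mg/L; combined flow 7.708 m³/s.
Decay over the reach: 22.29·exp(−kt) = 22.29·0.1391 = 3.102 mg/L.
At the second outfall, C = (7.708·3.102 + 0.2600·539.0) / (7.708 + 0.2600) = 20.59 mg/L.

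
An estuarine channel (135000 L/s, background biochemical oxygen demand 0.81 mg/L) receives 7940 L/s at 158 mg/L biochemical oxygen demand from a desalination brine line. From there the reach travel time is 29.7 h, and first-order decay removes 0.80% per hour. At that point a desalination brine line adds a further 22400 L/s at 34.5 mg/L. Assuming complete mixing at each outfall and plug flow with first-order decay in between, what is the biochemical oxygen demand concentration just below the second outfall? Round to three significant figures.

11.2 mg/L

After mixing, C = (135000·0.8100 + 7940·158.0) / 142900 = 1364000/142900 = 9.542 mg/L; combined flow 142900 L/s.
0.80%/h lost → k = −ln(1 − 0.008) = 0.008032 h⁻¹.
Decay over the reach: 9.542·exp(−kt) = 9.542·0.7878 = 7.517 mg/L.
At the second outfall, C = (142900·7.517 + 22400·34.50) / (142900 + 22400) = 11.17 mg/L.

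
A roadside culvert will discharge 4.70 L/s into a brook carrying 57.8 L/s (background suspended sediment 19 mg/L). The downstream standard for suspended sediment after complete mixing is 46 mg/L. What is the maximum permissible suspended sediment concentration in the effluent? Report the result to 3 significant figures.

At the limit, (Qr·Cr + Qe·Cₑ)/(Qr + Qe) = 46:
Cₑ = (62.50·46 − 57.80·19.00) / 4.700 = 378.0 mg/L.

378 mg/L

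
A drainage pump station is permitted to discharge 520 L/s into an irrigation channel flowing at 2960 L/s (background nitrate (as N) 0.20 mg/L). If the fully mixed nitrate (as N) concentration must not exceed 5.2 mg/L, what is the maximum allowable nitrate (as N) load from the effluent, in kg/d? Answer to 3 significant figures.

1510 kg/d

Mass balance at the limit: 2960·0.2000 + 520.0·Cₑ = 3480·5.2 → Cₑ = 33.66 mg/L.
520.0 L/s = 0.5200 m³/s. Load = 0.5200 m³/s × 33.66 g/m³ × 86 400 s/d = 1512 kg/d.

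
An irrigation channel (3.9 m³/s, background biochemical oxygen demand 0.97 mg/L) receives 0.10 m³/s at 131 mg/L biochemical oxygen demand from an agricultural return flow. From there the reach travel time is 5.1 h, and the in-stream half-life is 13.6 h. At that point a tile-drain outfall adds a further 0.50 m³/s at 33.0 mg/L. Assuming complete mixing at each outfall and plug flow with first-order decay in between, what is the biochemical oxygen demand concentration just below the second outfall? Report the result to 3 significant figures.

Mass balance: C = (3.900·0.9700 + 0.1000·131.0) / 4.000 = 16.88/4.000 = 4.221 mg/L; combined flow 4.000 m³/s.
Half-life 13.6 h → k = ln 2 / 13.6 = 0.05097 h⁻¹ = 1.223 d⁻¹.
Decay over the reach: 4.221·exp(−kt) = 4.221·0.7711 = 3.255 mg/L.
Second outfall: C = (4.000·3.255 + 0.5000·33.00)/4.500 = 6.560 mg/L.

6.56 mg/L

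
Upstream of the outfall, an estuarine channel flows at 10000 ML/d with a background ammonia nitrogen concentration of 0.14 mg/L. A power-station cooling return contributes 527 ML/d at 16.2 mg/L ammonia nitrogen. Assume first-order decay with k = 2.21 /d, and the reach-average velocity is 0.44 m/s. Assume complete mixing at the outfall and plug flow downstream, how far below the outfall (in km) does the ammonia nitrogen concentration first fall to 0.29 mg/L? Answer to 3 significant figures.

Mixed concentration C = ΣQC/ΣQ = (10000·0.1400 + 527.0·16.20) / 10530 = 9937/10530 = 0.9440 mg/L.
Set 0.9440·exp(−k·t) = 0.29 → t = ln(0.9440/0.29)/k = 46140 s = 12.82 h.
Distance = v·t = 0.44·46140 = 20300 m = 20.30 km.

20.3 km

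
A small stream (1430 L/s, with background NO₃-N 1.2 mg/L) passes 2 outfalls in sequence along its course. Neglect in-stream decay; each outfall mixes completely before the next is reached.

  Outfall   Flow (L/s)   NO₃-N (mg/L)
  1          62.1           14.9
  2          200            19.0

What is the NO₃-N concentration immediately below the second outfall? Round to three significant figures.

Below outfall 1: Q → 1492 L/s, C = (1430·1.200 + 62.10·14.90)/1492 = 1.770 mg/L.
Below outfall 2: Q → 1692 L/s, C = (1492·1.770 + 200.0·19.00)/1692 = 3.807 mg/L.

3.81 mg/L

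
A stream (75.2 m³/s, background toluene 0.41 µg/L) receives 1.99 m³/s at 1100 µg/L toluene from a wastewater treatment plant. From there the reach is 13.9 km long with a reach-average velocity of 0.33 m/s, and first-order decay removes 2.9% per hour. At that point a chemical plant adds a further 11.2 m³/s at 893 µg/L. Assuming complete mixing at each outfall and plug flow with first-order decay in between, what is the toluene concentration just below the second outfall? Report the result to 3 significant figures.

131 µg/L

Mixed concentration C = ΣQC/ΣQ = (75.20·0.4100 + 1.990·1100) / 77.19 = 2220/77.19 = 28.76 µg/L; combined flow 77.19 m³/s.
Travel time t = 13.9·1000 / 0.33 = 42120 s = 11.70 h.
2.9%/h lost → k = −ln(1 − 0.029) = 0.02943 h⁻¹.
First-order decay: C = 28.76·exp(−k·t) = 28.76·0.7087 = 20.38 µg/L.
At the second outfall, C = (77.19·20.38 + 11.20·893.0) / (77.19 + 11.20) = 131.0 µg/L.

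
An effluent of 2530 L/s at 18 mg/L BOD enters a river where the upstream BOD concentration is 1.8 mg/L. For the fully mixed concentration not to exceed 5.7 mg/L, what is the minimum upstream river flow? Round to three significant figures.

Set C_mix = 5.7: (Q·1.800 + 2530·18.00) / (Q + 2530) = 5.7
→ Q = 2530·(18.00 − 5.7)/(5.7 − 1.800) = 7979 L/s.

7980 L/s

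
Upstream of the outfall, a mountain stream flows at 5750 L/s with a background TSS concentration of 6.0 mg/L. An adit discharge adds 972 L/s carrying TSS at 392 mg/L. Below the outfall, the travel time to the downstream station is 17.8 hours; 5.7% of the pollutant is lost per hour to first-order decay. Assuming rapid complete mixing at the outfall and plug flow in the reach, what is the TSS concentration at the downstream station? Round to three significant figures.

Mass balance: C = (5750·6.000 + 972.0·392.0) / 6722 = 415500/6722 = 61.82 mg/L.
5.7%/h lost → k = −ln(1 − 0.057) = 0.05869 h⁻¹.
After decay, C = 61.82 × e^(−kt) = 61.82 × 0.3518 = 21.75 mg/L.

21.7 mg/L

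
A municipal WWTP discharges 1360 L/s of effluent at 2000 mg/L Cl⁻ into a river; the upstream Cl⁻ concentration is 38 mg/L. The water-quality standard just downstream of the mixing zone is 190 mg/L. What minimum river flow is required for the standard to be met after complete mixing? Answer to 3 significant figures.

16200 L/s

Set C_mix = 190: (Q·38.00 + 1360·2000) / (Q + 1360) = 190
→ Q = 1360·(2000 − 190)/(190 − 38.00) = 16190 L/s.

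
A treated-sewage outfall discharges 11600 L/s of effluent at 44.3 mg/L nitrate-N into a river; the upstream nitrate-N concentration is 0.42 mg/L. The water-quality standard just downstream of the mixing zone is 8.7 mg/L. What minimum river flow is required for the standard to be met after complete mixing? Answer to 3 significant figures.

Set C_mix = 8.7: (Q·0.4200 + 11600·44.30) / (Q + 11600) = 8.7
→ Q = 11600·(44.30 − 8.7)/(8.7 − 0.4200) = 49870 L/s.

49900 L/s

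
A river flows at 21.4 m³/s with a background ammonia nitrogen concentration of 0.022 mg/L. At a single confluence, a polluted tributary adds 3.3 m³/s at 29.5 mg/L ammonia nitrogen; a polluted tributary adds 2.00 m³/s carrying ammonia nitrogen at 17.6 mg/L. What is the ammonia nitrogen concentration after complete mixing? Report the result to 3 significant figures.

Flow-weighted average: C = (21.40·0.02200 + 3.300·29.50 + 2.000·17.60) / 26.70 = 133.0/26.70 = 4.982 mg/L.

4.98 mg/L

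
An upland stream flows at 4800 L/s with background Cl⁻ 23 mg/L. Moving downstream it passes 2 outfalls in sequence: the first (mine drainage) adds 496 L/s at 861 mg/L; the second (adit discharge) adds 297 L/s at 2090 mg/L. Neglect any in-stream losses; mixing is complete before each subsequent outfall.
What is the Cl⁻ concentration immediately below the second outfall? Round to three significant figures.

207 mg/L

After outfall 1: Q = 4800 + 496.0 = 5296 L/s; C = (4800·23.00 + 496.0·861.0)/5296 = 101.5 mg/L.
After outfall 2: Q = 5296 + 297.0 = 5593 L/s; C = (5296·101.5 + 297.0·2090)/5593 = 207.1 mg/L.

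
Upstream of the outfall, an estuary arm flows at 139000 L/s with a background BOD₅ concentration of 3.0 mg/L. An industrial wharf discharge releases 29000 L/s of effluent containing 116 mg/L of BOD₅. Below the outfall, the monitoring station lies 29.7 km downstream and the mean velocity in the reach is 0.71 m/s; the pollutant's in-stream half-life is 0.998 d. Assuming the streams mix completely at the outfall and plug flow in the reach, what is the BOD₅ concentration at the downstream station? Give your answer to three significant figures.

Flow-weighted average: C = (139000·3.000 + 29000·116.0) / 168000 = 3781000/168000 = 22.51 mg/L.
Travel time t = 29.7·1000 / 0.71 = 41830 s = 11.62 h.
Half-life 0.998 d → k = ln 2 / 0.998 = 0.6945 d⁻¹.
After decay, C = 22.51 × e^(−kt) = 22.51 × 0.7144 = 16.08 mg/L.

16.1 mg/L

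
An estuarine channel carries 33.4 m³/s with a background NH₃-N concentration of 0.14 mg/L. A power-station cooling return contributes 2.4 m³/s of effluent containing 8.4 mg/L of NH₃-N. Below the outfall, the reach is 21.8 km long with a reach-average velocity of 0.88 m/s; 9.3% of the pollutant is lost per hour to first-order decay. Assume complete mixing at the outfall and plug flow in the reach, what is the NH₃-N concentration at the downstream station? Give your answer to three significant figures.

0.354 mg/L

Conservation of mass: C = (33.40·0.1400 + 2.400·8.400) / 35.80 = 24.84/35.80 = 0.6937 mg/L.
Travel time t = 21.8·1000 / 0.88 = 24770 s = 6.881 h.
9.3%/h lost → k = −ln(1 − 0.093) = 0.09761 h⁻¹.
Decay over the reach: 0.6937·exp(−kt) = 0.6937·0.5108 = 0.3544 mg/L.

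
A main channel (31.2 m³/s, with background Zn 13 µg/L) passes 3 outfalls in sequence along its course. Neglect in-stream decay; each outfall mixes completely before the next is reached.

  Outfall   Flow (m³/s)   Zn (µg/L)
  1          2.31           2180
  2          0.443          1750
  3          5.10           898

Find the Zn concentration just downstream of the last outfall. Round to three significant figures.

276 µg/L

Outfall 1: combined Q = 33.51 m³/s; C = (31.20·13.00 + 2.310·2180)/33.51 = 162.4 µg/L.
Outfall 2: combined Q = 33.95 m³/s; C = (33.51·162.4 + 0.4430·1750)/33.95 = 183.1 µg/L.
Outfall 3: combined Q = 39.05 m³/s; C = (33.95·183.1 + 5.100·898.0)/39.05 = 276.5 µg/L.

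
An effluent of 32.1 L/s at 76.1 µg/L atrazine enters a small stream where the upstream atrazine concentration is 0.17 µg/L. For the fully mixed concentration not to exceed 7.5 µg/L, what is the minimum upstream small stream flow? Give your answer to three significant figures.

Set C_mix = 7.5: (Q·0.1700 + 32.10·76.10) / (Q + 32.10) = 7.5
→ Q = 32.10·(76.10 − 7.5)/(7.5 − 0.1700) = 300.4 L/s.

300 L/s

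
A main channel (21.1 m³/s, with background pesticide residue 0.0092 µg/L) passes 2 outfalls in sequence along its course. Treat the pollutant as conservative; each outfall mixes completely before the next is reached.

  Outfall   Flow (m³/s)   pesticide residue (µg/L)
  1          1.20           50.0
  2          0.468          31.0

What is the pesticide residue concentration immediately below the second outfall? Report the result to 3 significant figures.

Outfall 1: combined Q = 22.30 m³/s; C = (21.10·0.009200 + 1.200·50.00)/22.30 = 2.699 µg/L.
Outfall 2: combined Q = 22.77 m³/s; C = (22.30·2.699 + 0.4680·31.00)/22.77 = 3.281 µg/L.

3.28 µg/L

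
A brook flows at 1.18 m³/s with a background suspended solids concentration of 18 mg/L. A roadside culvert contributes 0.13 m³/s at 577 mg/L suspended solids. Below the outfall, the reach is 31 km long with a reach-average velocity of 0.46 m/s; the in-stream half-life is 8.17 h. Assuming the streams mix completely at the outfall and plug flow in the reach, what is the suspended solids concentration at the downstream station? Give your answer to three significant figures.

After mixing, C = (1.180·18.00 + 0.1300·577.0) / 1.310 = 96.25/1.310 = 73.47 mg/L.
Travel time t = 31·1000 / 0.46 = 67390 s = 18.72 h.
Half-life 8.17 h → k = ln 2 / 8.17 = 0.08484 h⁻¹ = 2.036 d⁻¹.
Applying C = C₀e^(−kt): 73.47 × 0.2043 = 15.01 mg/L.

15.0 mg/L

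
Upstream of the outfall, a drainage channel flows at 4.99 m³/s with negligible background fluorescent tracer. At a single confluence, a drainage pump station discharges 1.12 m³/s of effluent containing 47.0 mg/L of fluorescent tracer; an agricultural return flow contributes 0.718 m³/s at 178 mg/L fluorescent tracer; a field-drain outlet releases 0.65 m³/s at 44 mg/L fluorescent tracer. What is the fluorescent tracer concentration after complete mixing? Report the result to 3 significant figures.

Mixed concentration C = ΣQC/ΣQ = (4.990·0 + 1.120·47.00 + 0.7180·178.0 + 0.6500·44.00) / 7.478 = 209.0/7.478 = 27.95 mg/L.

28.0 mg/L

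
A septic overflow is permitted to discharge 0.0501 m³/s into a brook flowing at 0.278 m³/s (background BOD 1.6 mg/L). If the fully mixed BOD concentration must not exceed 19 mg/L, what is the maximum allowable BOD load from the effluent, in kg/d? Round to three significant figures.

500 kg/d

Mass balance at the limit: 0.2780·1.600 + 0.05010·Cₑ = 0.3281·19 → Cₑ = 115.6 mg/L.
Load = 0.05010 m³/s × 115.6 g/m³ × 86 400 s/d = 500.2 kg/d.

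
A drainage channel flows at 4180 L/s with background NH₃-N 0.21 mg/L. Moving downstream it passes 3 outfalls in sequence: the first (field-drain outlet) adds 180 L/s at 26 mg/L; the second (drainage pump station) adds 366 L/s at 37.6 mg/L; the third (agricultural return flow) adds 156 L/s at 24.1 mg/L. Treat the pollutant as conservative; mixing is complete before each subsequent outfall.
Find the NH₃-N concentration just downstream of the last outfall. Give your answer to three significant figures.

4.73 mg/L

After outfall 1: Q = 4180 + 180.0 = 4360 L/s; C = (4180·0.2100 + 180.0·26.00)/4360 = 1.275 mg/L.
After outfall 2: Q = 4360 + 366.0 = 4726 L/s; C = (4360·1.275 + 366.0·37.60)/4726 = 4.088 mg/L.
After outfall 3: Q = 4726 + 156.0 = 4882 L/s; C = (4726·4.088 + 156.0·24.10)/4882 = 4.727 mg/L.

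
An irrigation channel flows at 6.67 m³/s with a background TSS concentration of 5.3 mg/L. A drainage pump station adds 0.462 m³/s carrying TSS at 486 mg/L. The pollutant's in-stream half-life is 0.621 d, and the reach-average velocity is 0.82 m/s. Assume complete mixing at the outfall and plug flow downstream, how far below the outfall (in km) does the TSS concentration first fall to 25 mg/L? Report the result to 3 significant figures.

Flow-weighted average: C = (6.670·5.300 + 0.4620·486.0) / 7.132 = 259.9/7.132 = 36.44 mg/L.
Half-life 0.621 d → k = ln 2 / 0.621 = 1.116 d⁻¹.
Set 36.44·exp(−k·t) = 25 → t = ln(36.44/25)/k = 29160 s = 8.101 h.
Distance = v·t = 0.82·29160 = 23910 m = 23.91 km.

23.9 km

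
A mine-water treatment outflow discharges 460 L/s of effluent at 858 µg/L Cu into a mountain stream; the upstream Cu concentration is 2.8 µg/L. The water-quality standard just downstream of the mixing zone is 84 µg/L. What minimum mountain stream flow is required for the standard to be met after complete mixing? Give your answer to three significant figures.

Set C_mix = 84: (Q·2.800 + 460.0·858.0) / (Q + 460.0) = 84
→ Q = 460.0·(858.0 − 84)/(84 − 2.800) = 4385 L/s.

4380 L/s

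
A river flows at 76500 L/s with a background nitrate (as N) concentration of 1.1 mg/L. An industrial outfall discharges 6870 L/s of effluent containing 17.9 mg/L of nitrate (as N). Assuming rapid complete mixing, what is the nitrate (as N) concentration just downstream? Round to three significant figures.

2.48 mg/L

Mass balance: C = (76500·1.100 + 6870·17.90) / 83370 = 207100/83370 = 2.484 mg/L.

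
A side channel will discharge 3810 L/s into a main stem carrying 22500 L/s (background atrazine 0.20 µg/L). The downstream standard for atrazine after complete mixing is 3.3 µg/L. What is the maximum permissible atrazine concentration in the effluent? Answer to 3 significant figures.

At the limit, (Qr·Cr + Qe·Cₑ)/(Qr + Qe) = 3.3:
Cₑ = (26310·3.3 − 22500·0.2000) / 3810 = 21.61 µg/L.

21.6 µg/L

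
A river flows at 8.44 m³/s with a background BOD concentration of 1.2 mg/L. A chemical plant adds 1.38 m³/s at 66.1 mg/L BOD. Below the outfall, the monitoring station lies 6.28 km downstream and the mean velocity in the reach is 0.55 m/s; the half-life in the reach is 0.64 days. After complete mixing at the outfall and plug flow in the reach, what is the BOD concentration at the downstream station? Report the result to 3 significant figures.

8.94 mg/L

Mass balance: C = (8.440·1.200 + 1.380·66.10) / 9.820 = 101.3/9.820 = 10.32 mg/L.
Travel time t = 6.28·1000 / 0.55 = 11420 s = 3.172 h.
Half-life 0.64 d → k = ln 2 / 0.64 = 1.083 d⁻¹.
First-order decay: C = 10.32·exp(−k·t) = 10.32·0.8666 = 8.944 mg/L.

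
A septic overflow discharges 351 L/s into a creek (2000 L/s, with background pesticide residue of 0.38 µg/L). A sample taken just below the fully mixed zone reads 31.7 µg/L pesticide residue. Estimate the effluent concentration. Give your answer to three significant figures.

Mass balance: 2000·0.3800 + 351.0·Cₑ = 2351·31.70
→ Cₑ = (2351·31.70 − 2000·0.3800) / 351.0 = 210.2 µg/L.

210 µg/L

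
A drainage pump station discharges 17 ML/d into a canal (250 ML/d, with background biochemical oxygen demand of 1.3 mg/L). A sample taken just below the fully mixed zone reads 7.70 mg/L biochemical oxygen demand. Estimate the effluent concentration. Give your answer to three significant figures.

Mass balance: 250.0·1.300 + 17.00·Cₑ = 267.0·7.700
→ Cₑ = (267.0·7.700 − 250.0·1.300) / 17.00 = 101.8 mg/L.

102 mg/L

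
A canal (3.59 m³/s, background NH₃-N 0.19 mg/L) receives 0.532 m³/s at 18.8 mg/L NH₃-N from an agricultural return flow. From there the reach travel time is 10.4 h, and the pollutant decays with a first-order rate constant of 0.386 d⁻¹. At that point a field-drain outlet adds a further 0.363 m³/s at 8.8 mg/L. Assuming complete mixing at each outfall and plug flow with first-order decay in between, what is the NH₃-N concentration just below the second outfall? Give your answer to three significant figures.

After mixing, C = (3.590·0.1900 + 0.5320·18.80) / 4.122 = 10.68/4.122 = 2.592 mg/L; combined flow 4.122 m³/s.
Applying C = C₀e^(−kt): 2.592 × 0.8460 = 2.193 mg/L.
At the second outfall, C = (4.122·2.193 + 0.3630·8.800) / (4.122 + 0.3630) = 2.727 mg/L.

2.73 mg/L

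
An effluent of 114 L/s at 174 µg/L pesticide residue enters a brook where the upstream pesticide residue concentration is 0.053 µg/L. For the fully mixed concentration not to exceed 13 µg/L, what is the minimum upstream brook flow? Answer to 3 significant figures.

1420 L/s

Set C_mix = 13: (Q·0.05300 + 114.0·174.0) / (Q + 114.0) = 13
→ Q = 114.0·(174.0 − 13)/(13 − 0.05300) = 1418 L/s.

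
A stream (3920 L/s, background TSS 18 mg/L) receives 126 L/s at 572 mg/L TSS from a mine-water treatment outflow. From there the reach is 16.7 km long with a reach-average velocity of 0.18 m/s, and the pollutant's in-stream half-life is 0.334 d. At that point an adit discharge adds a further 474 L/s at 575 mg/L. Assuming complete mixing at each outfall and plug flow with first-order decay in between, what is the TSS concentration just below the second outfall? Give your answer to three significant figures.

Mixed concentration C = ΣQC/ΣQ = (3920·18.00 + 126.0·572.0) / 4046 = 142600/4046 = 35.25 mg/L; combined flow 4046 L/s.
Travel time t = 16.7·1000 / 0.18 = 92780 s = 25.77 h.
Half-life 0.334 d → k = ln 2 / 0.334 = 2.075 d⁻¹.
Decay over the reach: 35.25·exp(−kt) = 35.25·0.1077 = 3.796 mg/L.
At the second outfall, C = (4046·3.796 + 474.0·575.0) / (4046 + 474.0) = 63.70 mg/L.

63.7 mg/L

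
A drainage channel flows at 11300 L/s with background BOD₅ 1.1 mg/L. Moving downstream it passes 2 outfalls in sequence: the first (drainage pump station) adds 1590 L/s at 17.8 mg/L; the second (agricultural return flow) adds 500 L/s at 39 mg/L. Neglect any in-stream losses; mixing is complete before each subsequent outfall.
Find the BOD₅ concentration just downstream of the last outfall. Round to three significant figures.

After outfall 1: Q = 11300 + 1590 = 12890 L/s; C = (11300·1.100 + 1590·17.80)/12890 = 3.160 mg/L.
After outfall 2: Q = 12890 + 500.0 = 13390 L/s; C = (12890·3.160 + 500.0·39.00)/13390 = 4.498 mg/L.

4.50 mg/L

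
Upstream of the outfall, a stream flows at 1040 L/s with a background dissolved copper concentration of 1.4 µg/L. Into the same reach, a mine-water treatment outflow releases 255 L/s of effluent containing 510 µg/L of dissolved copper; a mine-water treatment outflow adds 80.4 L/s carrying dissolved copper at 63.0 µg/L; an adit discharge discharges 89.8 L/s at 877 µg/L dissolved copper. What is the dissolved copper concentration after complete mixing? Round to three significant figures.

147 µg/L

After mixing, C = (1040·1.400 + 255.0·510.0 + 80.40·63.00 + 89.80·877.0) / 1465 = 215300/1465 = 147.0 µg/L.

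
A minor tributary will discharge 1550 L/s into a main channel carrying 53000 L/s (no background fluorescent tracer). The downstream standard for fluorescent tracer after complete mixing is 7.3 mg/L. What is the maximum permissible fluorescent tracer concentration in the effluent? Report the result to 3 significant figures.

257 mg/L

At the limit, (Qr·Cr + Qe·Cₑ)/(Qr + Qe) = 7.3:
Cₑ = (54550·7.3 − 53000·0) / 1550 = 256.9 mg/L.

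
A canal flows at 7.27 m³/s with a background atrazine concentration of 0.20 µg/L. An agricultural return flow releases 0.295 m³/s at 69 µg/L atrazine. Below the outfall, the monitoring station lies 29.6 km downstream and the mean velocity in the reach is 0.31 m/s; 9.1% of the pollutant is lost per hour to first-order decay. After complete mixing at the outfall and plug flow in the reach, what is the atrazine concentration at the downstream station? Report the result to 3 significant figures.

Flow-weighted average: C = (7.270·0.2000 + 0.2950·69.00) / 7.565 = 21.81/7.565 = 2.883 µg/L.
Travel time t = 29.6·1000 / 0.31 = 95480 s = 26.52 h.
9.1%/h lost → k = −ln(1 − 0.091) = 0.09541 h⁻¹.
Decay over the reach: 2.883·exp(−kt) = 2.883·0.07961 = 0.2295 µg/L.

0.230 µg/L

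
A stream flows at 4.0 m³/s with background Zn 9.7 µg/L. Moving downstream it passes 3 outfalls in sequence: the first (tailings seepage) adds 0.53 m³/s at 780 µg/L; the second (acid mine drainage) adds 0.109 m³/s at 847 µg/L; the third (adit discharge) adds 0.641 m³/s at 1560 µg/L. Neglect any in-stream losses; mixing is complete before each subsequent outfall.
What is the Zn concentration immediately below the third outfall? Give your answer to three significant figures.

293 µg/L

After outfall 1: Q = 4.000 + 0.5300 = 4.530 m³/s; C = (4.000·9.700 + 0.5300·780.0)/4.530 = 99.82 µg/L.
After outfall 2: Q = 4.530 + 0.1090 = 4.639 m³/s; C = (4.530·99.82 + 0.1090·847.0)/4.639 = 117.4 µg/L.
After outfall 3: Q = 4.639 + 0.6410 = 5.280 m³/s; C = (4.639·117.4 + 0.6410·1560)/5.280 = 292.5 µg/L.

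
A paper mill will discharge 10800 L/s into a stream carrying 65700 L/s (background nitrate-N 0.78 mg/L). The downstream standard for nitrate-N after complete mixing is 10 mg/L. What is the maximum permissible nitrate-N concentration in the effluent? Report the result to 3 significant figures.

66.1 mg/L

At the limit, (Qr·Cr + Qe·Cₑ)/(Qr + Qe) = 10:
Cₑ = (76500·10 − 65700·0.7800) / 10800 = 66.09 mg/L.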